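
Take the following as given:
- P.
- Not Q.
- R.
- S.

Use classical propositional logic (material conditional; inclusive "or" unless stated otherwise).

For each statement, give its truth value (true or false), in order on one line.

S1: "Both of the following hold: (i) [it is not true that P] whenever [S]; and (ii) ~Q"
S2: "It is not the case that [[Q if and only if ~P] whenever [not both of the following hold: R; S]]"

S1: Parsed as (S -> ~P) & ~Q

~P = ~T = F
S -> ~P = T -> F = F
~Q = ~F = T
(S -> ~P) & ~Q = F & T = F
Hence S1 is false.

S2: Formalization: ~((R nand S) -> (Q <-> ~P))

R nand S = T nand T = F
~P = ~T = F
Q <-> ~P = F <-> F = T
(R nand S) -> (Q <-> ~P) = F -> T = T
~((R nand S) -> (Q <-> ~P)) = ~T = F
Thus S2 is false.

S1 F, S2 F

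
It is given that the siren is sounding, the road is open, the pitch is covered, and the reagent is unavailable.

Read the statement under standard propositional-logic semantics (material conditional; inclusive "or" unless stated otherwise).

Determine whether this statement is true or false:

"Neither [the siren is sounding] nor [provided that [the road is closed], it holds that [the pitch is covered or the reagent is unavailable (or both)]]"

False

Let K = "the siren is sounding" (T), D = "the road is closed" (F), P = "the pitch is covered" (T), W = "the reagent is available" (F).
Formalization: K nor (D -> (P | ~W))

~W = ~F = T
P | ~W = T | T = T
D -> (P | ~W) = F -> T = T
K nor (D -> (P | ~W)) = T nor T = F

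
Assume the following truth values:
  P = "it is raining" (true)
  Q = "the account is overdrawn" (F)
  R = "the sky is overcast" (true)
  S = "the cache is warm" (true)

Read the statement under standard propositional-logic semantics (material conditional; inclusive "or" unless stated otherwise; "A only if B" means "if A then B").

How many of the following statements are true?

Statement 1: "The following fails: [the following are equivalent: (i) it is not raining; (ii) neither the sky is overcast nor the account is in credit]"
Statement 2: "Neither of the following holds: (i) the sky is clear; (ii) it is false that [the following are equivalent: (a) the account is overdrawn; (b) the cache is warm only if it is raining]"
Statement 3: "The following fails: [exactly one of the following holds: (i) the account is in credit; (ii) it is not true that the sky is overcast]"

0

Statement 1: Formalization: not (not P iff (R nor not Q))

not P = not True = False
not Q = not False = True
R nor not Q = True nor True = False
not P iff (R nor not Q) = False iff False = True
not (not P iff (R nor not Q)) = not True = False
Thus Statement 1 is false.

Statement 2: This is not R nor not (Q iff (S -> P)).

not R = not True = False
S -> P = True -> True = True
Q iff (S -> P) = False iff True = False
not (Q iff (S -> P)) = not False = True
not R nor not (Q iff (S -> P)) = False nor True = False
So Statement 2 is false.

Statement 3: Parsed as not (not Q xor not R)

not Q = not False = True
not R = not True = False
not Q xor not R = True xor False = True
not (not Q xor not R) = not True = False
Hence Statement 3 is false.

0 of the 3 statements are true (none).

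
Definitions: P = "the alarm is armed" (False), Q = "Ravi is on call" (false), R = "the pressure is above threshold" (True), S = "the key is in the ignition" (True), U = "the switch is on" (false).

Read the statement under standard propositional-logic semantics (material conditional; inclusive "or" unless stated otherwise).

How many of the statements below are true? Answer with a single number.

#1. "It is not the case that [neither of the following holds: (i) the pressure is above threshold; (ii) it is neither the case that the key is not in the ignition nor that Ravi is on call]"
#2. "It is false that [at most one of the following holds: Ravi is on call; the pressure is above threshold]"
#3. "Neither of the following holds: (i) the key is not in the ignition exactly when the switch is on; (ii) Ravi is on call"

#1: Parsed as ~(R nor (~S nor Q))

~S = ~T = F
~S nor Q = F nor F = T
R nor (~S nor Q) = T nor T = F
~(R nor (~S nor Q)) = ~F = T
So #1 is true.

#2: In symbols: ~(Q nand R)

Q nand R = F nand T = T
~(Q nand R) = ~T = F
Thus #2 is false.

#3: Parsed as (~S <-> U) nor Q

~S = ~T = F
~S <-> U = F <-> F = T
(~S <-> U) nor Q = T nor F = F
So #3 is false.

True statements: 1 (#1).

1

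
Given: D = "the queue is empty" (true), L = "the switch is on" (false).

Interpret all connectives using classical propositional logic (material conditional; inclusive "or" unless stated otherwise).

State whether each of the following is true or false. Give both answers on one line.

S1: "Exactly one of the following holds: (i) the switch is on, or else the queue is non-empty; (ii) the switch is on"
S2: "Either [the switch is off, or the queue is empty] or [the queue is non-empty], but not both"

S1 False; S2 True

S1: This is (L or not D) xor L.

not D = not True = False
L or not D = False or False = False
(L or not D) xor L = False xor False = False
So S1 is false.

S2: This is (not L or D) xor not D.

not L = not False = True
not L or D = True or True = True
not D = not True = False
(not L or D) xor not D = True xor False = True
Thus S2 is true.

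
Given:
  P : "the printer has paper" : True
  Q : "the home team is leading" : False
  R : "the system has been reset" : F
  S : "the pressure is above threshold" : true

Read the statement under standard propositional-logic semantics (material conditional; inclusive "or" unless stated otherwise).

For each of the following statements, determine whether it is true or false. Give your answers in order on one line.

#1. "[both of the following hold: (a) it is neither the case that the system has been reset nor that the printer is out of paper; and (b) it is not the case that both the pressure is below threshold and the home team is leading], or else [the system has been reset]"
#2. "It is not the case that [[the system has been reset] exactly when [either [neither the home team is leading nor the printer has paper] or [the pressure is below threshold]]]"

#1: In symbols: ((R nor not P) and (not S nand Q)) or R

not P = not True = False
R nor not P = False nor False = True
not S = not True = False
not S nand Q = False nand False = True
(R nor not P) and (not S nand Q) = True and True = True
((R nor not P) and (not S nand Q)) or R = True or False = True
Hence #1 is true.

#2: In symbols: not (R iff ((Q nor P) or not S))

Q nor P = False nor True = False
not S = not True = False
(Q nor P) or not S = False or False = False
R iff ((Q nor P) or not S) = False iff False = True
not (R iff ((Q nor P) or not S)) = not True = False
Thus #2 is false.

#1 True; #2 False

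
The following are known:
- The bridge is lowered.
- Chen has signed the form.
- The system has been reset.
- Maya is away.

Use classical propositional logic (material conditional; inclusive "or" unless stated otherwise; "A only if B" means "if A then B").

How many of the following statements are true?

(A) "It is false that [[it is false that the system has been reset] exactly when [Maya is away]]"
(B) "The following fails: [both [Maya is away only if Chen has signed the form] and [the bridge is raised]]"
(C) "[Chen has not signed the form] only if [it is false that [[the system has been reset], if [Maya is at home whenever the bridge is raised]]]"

3

Let M = "the system has been reset" (T), P = "Maya is at home" (F), S = "Chen has signed the form" (T), N = "the bridge is raised" (F).

(A): Parsed as ~(~M <-> ~P)

~M = ~T = F
~P = ~F = T
~M <-> ~P = F <-> T = F
~(~M <-> ~P) = ~F = T
Hence (A) is true.

(B): Formalization: ~((~P -> S) & N)

~P = ~F = T
~P -> S = T -> T = T
(~P -> S) & N = T & F = F
~((~P -> S) & N) = ~F = T
So (B) is true.

(C): Formalization: ~S -> ~((N -> P) -> M)

~S = ~T = F
N -> P = F -> F = T
(N -> P) -> M = T -> T = T
~((N -> P) -> M) = ~T = F
~S -> ~((N -> P) -> M) = F -> F = T
Hence (C) is true.

True statements: 3 ((A), (B), (C)).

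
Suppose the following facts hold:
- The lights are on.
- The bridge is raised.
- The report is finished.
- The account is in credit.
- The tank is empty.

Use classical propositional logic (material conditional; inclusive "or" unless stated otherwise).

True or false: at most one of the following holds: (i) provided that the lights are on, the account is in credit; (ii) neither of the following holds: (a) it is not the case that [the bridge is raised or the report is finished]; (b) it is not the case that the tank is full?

Let Q = "the lights are on" (True), K = "the account is overdrawn" (False), V = "the bridge is raised" (True), G = "the report is finished" (True), L = "the tank is full" (False).
In symbols: (Q -> not K) nand (not (V or G) nor not L)

not K = not False = True
Q -> not K = True -> True = True
V or G = True or True = True
not (V or G) = not True = False
not L = not False = True
not (V or G) nor not L = False nor True = False
(Q -> not K) nand (not (V or G) nor not L) = True nand False = True

True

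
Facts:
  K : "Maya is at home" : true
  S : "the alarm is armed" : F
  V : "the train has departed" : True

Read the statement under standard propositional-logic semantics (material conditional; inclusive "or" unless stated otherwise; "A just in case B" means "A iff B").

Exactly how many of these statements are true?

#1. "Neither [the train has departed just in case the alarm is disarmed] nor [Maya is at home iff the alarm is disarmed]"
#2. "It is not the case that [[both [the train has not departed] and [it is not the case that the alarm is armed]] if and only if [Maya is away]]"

0

#1: Parsed as (V <-> ~S) nor (K <-> ~S)

~S = ~F = T
V <-> ~S = T <-> T = T
~S = ~F = T
K <-> ~S = T <-> T = T
(V <-> ~S) nor (K <-> ~S) = T nor T = F
Thus #1 is false.

#2: Parsed as ~((~V & ~S) <-> ~K)

~V = ~T = F
~S = ~F = T
~V & ~S = F & T = F
~K = ~T = F
(~V & ~S) <-> ~K = F <-> F = T
~((~V & ~S) <-> ~K) = ~T = F
Thus #2 is false.

True statements: 0 (none).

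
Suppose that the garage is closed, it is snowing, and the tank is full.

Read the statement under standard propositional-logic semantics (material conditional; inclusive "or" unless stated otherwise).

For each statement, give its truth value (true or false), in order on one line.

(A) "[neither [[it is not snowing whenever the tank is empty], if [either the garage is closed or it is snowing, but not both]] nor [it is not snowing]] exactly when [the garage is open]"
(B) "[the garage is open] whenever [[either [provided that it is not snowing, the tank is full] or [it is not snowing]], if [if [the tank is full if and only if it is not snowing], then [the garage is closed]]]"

(A) T, (B) F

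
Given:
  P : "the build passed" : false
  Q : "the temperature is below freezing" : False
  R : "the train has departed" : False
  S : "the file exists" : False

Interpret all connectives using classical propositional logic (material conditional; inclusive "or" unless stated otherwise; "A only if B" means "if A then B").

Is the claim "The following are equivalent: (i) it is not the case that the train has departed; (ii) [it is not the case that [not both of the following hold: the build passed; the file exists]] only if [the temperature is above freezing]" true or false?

The statement is true.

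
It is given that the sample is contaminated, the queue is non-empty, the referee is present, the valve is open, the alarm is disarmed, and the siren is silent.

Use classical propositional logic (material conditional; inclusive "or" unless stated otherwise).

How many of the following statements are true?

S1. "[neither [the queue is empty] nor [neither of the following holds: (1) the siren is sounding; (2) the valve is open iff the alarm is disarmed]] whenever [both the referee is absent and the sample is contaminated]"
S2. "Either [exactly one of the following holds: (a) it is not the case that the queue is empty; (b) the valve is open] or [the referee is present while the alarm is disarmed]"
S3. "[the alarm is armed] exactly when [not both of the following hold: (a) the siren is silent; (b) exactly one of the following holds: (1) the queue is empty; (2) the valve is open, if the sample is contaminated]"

Let Q = "the referee is present" (True), V = "the sample is contaminated" (True), L = "the queue is empty" (False), S = "the siren is sounding" (False), W = "the valve is open" (True), K = "the alarm is armed" (False).

S1: This is (not Q and V) -> (L nor (S nor (W iff not K))).

not Q = not True = False
not Q and V = False and True = False
not K = not False = True
W iff not K = True iff True = True
S nor (W iff not K) = False nor True = False
L nor (S nor (W iff not K)) = False nor False = True
(not Q and V) -> (L nor (S nor (W iff not K))) = False -> True = True
So S1 is true.

S2: Parsed as (not L xor W) or (Q and not K)

not L = not False = True
not L xor W = True xor True = False
not K = not False = True
Q and not K = True and True = True
(not L xor W) or (Q and not K) = False or True = True
Thus S2 is true.

S3: Formalization: K iff (not S nand (L xor (V -> W)))

not S = not False = True
V -> W = True -> True = True
L xor (V -> W) = False xor True = True
not S nand (L xor (V -> W)) = True nand True = False
K iff (not S nand (L xor (V -> W))) = False iff False = True
So S3 is true.

Count: 3.

3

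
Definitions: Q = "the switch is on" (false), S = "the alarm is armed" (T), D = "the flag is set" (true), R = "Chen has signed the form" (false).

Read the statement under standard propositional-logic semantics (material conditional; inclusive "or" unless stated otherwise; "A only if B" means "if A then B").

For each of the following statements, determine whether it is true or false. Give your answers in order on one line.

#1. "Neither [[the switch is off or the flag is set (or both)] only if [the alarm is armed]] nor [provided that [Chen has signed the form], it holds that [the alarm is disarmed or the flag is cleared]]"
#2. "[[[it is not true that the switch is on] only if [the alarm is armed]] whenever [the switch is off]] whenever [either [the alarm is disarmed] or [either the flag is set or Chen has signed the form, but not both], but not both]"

#1: Formalization: ((not Q or D) -> S) nor (R -> (not S or not D))

not Q = not False = True
not Q or D = True or True = True
(not Q or D) -> S = True -> True = True
not S = not True = False
not D = not True = False
not S or not D = False or False = False
R -> (not S or not D) = False -> False = True
((not Q or D) -> S) nor (R -> (not S or not D)) = True nor True = False
So #1 is false.

#2: Formalization: (not S xor (D xor R)) -> (not Q -> (not Q -> S))

not S = not True = False
D xor R = True xor False = True
not S xor (D xor R) = False xor True = True
not Q = not False = True
not Q = not False = True
not Q -> S = True -> True = True
not Q -> (not Q -> S) = True -> True = True
(not S xor (D xor R)) -> (not Q -> (not Q -> S)) = True -> True = True
So #2 is true.

#1 false, #2 true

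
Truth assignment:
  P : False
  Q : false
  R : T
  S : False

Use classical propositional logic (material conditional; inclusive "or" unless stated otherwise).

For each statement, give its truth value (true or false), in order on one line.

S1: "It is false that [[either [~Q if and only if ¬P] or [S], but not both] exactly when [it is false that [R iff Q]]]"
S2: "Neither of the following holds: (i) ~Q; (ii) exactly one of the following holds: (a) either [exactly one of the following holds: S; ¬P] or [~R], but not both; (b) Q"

S1 false; S2 false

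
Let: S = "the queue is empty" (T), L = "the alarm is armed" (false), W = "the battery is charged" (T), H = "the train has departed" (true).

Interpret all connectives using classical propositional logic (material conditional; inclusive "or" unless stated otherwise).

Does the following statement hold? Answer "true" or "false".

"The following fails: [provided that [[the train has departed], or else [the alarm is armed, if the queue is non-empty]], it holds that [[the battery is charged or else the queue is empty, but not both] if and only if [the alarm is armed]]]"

Values: H=True, S=True, L=False, W=True.
Parsed as not ((H or (not S -> L)) -> ((W xor S) iff L))

not S = not True = False
not S -> L = False -> False = True
H or (not S -> L) = True or True = True
W xor S = True xor True = False
(W xor S) iff L = False iff False = True
(H or (not S -> L)) -> ((W xor S) iff L) = True -> True = True
not ((H or (not S -> L)) -> ((W xor S) iff L)) = not True = False

The statement is false.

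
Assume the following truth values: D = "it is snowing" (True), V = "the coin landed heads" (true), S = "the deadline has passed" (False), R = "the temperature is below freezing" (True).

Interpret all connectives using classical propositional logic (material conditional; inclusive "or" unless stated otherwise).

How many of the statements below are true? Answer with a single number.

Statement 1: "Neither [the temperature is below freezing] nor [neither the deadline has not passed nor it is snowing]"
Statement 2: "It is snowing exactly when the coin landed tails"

0

Statement 1: Formalization: R nor (~S nor D)

~S = ~F = T
~S nor D = T nor T = F
R nor (~S nor D) = T nor F = F
Thus Statement 1 is false.

Statement 2: This is D <-> ~V.

~V = ~T = F
D <-> ~V = T <-> F = F
Hence Statement 2 is false.

0 of the 2 statements are true (none).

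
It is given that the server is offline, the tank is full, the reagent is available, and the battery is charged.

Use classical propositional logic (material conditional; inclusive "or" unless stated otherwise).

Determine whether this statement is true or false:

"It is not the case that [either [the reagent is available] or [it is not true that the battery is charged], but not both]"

Let L = "the reagent is available" (T), M = "the battery is charged" (T).
In symbols: ~(L xor ~M)

~M = ~T = F
L xor ~M = T xor F = T
~(L xor ~M) = ~T = F

false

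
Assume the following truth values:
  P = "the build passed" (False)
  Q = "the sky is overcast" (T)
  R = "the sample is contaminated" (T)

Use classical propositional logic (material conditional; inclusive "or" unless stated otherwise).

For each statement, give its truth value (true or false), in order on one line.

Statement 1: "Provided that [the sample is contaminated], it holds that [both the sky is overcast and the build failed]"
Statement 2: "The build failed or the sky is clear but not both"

Statement 1 true / Statement 2 true

Statement 1: In symbols: R → (Q ∧ ¬P)

¬P = ¬F = T
Q ∧ ¬P = T ∧ T = T
R → (Q ∧ ¬P) = T → T = T
Thus Statement 1 is true.

Statement 2: In symbols: ¬P ⊕ ¬Q

¬P = ¬F = T
¬Q = ¬T = F
¬P ⊕ ¬Q = T ⊕ F = T
Thus Statement 2 is true.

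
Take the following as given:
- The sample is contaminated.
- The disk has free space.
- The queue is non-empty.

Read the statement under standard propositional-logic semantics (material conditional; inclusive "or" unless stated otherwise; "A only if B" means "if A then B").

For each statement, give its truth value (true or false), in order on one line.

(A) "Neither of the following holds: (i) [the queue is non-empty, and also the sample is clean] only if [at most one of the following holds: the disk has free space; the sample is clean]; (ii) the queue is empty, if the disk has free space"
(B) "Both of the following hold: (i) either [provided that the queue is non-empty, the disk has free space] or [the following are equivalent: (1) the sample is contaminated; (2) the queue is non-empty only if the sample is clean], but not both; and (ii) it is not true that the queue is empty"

Let Q = "the queue is empty" (F), V = "the sample is contaminated" (T), S = "the disk is full" (F).

(A): In symbols: ((~Q & ~V) -> (~S nand ~V)) nor (~S -> Q)

~Q = ~F = T
~V = ~T = F
~Q & ~V = T & F = F
~S = ~F = T
~V = ~T = F
~S nand ~V = T nand F = T
(~Q & ~V) -> (~S nand ~V) = F -> T = T
~S = ~F = T
~S -> Q = T -> F = F
((~Q & ~V) -> (~S nand ~V)) nor (~S -> Q) = T nor F = F
Thus (A) is false.

(B): Formalization: ((~Q -> ~S) xor (V <-> (~Q -> ~V))) & ~Q

~Q = ~F = T
~S = ~F = T
~Q -> ~S = T -> T = T
~Q = ~F = T
~V = ~T = F
~Q -> ~V = T -> F = F
V <-> (~Q -> ~V) = T <-> F = F
(~Q -> ~S) xor (V <-> (~Q -> ~V)) = T xor F = T
~Q = ~F = T
((~Q -> ~S) xor (V <-> (~Q -> ~V))) & ~Q = T & T = T
Thus (B) is true.

(A) false, (B) true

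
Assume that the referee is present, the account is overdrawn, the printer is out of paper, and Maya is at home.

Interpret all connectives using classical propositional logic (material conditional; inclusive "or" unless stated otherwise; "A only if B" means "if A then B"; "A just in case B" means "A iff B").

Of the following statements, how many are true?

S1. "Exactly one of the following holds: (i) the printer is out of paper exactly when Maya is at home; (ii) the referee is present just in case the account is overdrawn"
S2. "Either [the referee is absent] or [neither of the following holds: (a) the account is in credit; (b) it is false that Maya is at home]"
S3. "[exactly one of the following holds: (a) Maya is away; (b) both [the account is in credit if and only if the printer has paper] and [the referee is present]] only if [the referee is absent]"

1

Let R = "the printer has paper" (F), S = "Maya is at home" (T), P = "the referee is present" (T), Q = "the account is overdrawn" (T).

S1: In symbols: (~R <-> S) xor (P <-> Q)

~R = ~F = T
~R <-> S = T <-> T = T
P <-> Q = T <-> T = T
(~R <-> S) xor (P <-> Q) = T xor T = F
So S1 is false.

S2: Parsed as ~P | (~Q nor ~S)

~P = ~T = F
~Q = ~T = F
~S = ~T = F
~Q nor ~S = F nor F = T
~P | (~Q nor ~S) = F | T = T
So S2 is true.

S3: This is (~S xor ((~Q <-> R) & P)) -> ~P.

~S = ~T = F
~Q = ~T = F
~Q <-> R = F <-> F = T
(~Q <-> R) & P = T & T = T
~S xor ((~Q <-> R) & P) = F xor T = T
~P = ~T = F
(~S xor ((~Q <-> R) & P)) -> ~P = T -> F = F
Hence S3 is false.

True statements: 1.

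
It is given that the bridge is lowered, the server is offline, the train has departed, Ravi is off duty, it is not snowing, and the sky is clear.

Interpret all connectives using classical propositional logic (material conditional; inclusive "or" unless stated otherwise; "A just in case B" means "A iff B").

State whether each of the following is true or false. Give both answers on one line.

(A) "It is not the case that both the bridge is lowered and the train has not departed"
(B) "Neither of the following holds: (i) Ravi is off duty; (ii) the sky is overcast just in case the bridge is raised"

Let P = "the bridge is raised" (F), R = "the train has departed" (T), S = "Ravi is on call" (F), V = "the sky is overcast" (F).

(A): Parsed as ¬P ↑ ¬R

¬P = ¬F = T
¬R = ¬T = F
¬P ↑ ¬R = T ↑ F = T
So (A) is true.

(B): In symbols: ¬S ↓ (V ↔ P)

¬S = ¬F = T
V ↔ P = F ↔ F = T
¬S ↓ (V ↔ P) = T ↓ T = F
Hence (B) is false.

(A) T; (B) F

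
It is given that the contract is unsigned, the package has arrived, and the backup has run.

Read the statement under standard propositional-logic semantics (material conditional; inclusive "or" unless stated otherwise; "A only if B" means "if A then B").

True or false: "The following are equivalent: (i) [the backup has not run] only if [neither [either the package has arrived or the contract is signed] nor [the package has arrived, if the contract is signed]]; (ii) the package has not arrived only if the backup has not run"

True.

Let R = "the backup has run" (True), Q = "the package has arrived" (True), P = "the contract is signed" (False).
Parsed as (not R -> ((Q or P) nor (P -> Q))) iff (not Q -> not R)

not R = not True = False
Q or P = True or False = True
P -> Q = False -> True = True
(Q or P) nor (P -> Q) = True nor True = False
not R -> ((Q or P) nor (P -> Q)) = False -> False = True
not Q = not True = False
not R = not True = False
not Q -> not R = False -> False = True
(not R -> ((Q or P) nor (P -> Q))) iff (not Q -> not R) = True iff True = True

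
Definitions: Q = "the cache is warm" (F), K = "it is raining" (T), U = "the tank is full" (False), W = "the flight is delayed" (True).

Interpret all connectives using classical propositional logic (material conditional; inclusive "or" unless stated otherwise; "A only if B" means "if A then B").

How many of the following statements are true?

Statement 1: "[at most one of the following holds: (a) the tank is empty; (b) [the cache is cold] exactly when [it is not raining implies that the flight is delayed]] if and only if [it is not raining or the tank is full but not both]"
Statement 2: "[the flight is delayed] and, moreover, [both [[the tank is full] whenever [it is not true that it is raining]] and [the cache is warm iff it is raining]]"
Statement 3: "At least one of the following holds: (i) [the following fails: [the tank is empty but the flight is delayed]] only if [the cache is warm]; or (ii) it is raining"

Statement 1: Formalization: (not U nand (not Q iff (not K -> W))) iff (not K xor U)

not U = not False = True
not Q = not False = True
not K = not True = False
not K -> W = False -> True = True
not Q iff (not K -> W) = True iff True = True
not U nand (not Q iff (not K -> W)) = True nand True = False
not K = not True = False
not K xor U = False xor False = False
(not U nand (not Q iff (not K -> W))) iff (not K xor U) = False iff False = True
Hence Statement 1 is true.

Statement 2: Parsed as W and ((not K -> U) and (Q iff K))

not K = not True = False
not K -> U = False -> False = True
Q iff K = False iff True = False
(not K -> U) and (Q iff K) = True and False = False
W and ((not K -> U) and (Q iff K)) = True and False = False
Thus Statement 2 is false.

Statement 3: In symbols: (not (not U and W) -> Q) or K

not U = not False = True
not U and W = True and True = True
not (not U and W) = not True = False
not (not U and W) -> Q = False -> False = True
(not (not U and W) -> Q) or K = True or True = True
Hence Statement 3 is true.

2 of the 3 statements are true.

2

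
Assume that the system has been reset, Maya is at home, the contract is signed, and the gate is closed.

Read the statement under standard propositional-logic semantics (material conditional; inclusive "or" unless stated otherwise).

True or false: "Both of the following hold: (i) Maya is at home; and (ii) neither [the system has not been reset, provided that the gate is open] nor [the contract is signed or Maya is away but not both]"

Let Q = "Maya is at home" (True), S = "the gate is open" (False), P = "the system has been reset" (True), R = "the contract is signed" (True).
Parsed as Q and ((S -> not P) nor (R xor not Q))

not P = not True = False
S -> not P = False -> False = True
not Q = not True = False
R xor not Q = True xor False = True
(S -> not P) nor (R xor not Q) = True nor True = False
Q and ((S -> not P) nor (R xor not Q)) = True and False = False

False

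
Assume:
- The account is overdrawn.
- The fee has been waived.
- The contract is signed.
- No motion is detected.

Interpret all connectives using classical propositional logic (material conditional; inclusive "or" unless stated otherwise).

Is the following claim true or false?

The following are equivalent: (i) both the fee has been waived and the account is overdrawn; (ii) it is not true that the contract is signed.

False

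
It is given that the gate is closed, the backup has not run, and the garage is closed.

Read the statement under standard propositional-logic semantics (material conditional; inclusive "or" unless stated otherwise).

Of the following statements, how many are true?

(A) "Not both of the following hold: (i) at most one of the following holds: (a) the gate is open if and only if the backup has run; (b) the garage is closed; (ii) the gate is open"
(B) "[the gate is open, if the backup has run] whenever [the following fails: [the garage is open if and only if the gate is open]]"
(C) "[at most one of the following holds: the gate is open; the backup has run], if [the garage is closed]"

Let P = "the gate is open" (F), Q = "the backup has run" (F), R = "the garage is closed" (T).

(A): Parsed as ((P ↔ Q) ↑ R) ↑ P

P ↔ Q = F ↔ F = T
(P ↔ Q) ↑ R = T ↑ T = F
((P ↔ Q) ↑ R) ↑ P = F ↑ F = T
So (A) is true.

(B): This is ¬(¬R ↔ P) → (Q → P).

¬R = ¬T = F
¬R ↔ P = F ↔ F = T
¬(¬R ↔ P) = ¬T = F
Q → P = F → F = T
¬(¬R ↔ P) → (Q → P) = F → T = T
Thus (B) is true.

(C): Parsed as R → (P ↑ Q)

P ↑ Q = F ↑ F = T
R → (P ↑ Q) = T → T = T
Hence (C) is true.

Count: 3.

3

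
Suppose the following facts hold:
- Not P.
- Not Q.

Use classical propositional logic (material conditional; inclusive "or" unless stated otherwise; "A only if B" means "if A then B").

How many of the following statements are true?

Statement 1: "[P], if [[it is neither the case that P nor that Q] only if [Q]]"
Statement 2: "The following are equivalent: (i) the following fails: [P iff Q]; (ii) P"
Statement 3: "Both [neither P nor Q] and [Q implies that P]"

3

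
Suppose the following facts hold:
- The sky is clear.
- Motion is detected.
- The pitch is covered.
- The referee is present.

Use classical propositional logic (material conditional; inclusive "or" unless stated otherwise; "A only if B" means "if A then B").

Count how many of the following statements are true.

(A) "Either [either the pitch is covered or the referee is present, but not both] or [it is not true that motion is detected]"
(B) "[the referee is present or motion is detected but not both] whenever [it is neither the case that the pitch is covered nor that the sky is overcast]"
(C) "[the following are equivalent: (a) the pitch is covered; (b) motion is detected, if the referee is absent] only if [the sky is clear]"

Let R = "the pitch is covered" (T), S = "the referee is present" (T), Q = "motion is detected" (T), P = "the sky is overcast" (F).

(A): This is (R ⊕ S) ∨ ¬Q.

R ⊕ S = T ⊕ T = F
¬Q = ¬T = F
(R ⊕ S) ∨ ¬Q = F ∨ F = F
Thus (A) is false.

(B): Parsed as (R ↓ P) → (S ⊕ Q)

R ↓ P = T ↓ F = F
S ⊕ Q = T ⊕ T = F
(R ↓ P) → (S ⊕ Q) = F → F = T
Hence (B) is true.

(C): This is (R ↔ (¬S → Q)) → ¬P.

¬S = ¬T = F
¬S → Q = F → T = T
R ↔ (¬S → Q) = T ↔ T = T
¬P = ¬F = T
(R ↔ (¬S → Q)) → ¬P = T → T = T
Hence (C) is true.

2 of the 3 statements are true ((B), (C)).

2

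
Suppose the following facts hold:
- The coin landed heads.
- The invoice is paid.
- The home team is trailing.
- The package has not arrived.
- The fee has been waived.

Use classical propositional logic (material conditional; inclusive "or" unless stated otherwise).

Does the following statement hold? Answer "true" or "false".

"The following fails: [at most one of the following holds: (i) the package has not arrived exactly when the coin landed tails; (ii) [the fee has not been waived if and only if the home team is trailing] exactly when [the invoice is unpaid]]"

Let S = "the package has arrived" (F), P = "the coin landed heads" (T), U = "the fee has been waived" (T), R = "the home team is leading" (F), Q = "the invoice is paid" (T).
Formalization: ~((~S <-> ~P) nand ((~U <-> ~R) <-> ~Q))

~S = ~F = T
~P = ~T = F
~S <-> ~P = T <-> F = F
~U = ~T = F
~R = ~F = T
~U <-> ~R = F <-> T = F
~Q = ~T = F
(~U <-> ~R) <-> ~Q = F <-> F = T
(~S <-> ~P) nand ((~U <-> ~R) <-> ~Q) = F nand T = T
~((~S <-> ~P) nand ((~U <-> ~R) <-> ~Q)) = ~T = F

False.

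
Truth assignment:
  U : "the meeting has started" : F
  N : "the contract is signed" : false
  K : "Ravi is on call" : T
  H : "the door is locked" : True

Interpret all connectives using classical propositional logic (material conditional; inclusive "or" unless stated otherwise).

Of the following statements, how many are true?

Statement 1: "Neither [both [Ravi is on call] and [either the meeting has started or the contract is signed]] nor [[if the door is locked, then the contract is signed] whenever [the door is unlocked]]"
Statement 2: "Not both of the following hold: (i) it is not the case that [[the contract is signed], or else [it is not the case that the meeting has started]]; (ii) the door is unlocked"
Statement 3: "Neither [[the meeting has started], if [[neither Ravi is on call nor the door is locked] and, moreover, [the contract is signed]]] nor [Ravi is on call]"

1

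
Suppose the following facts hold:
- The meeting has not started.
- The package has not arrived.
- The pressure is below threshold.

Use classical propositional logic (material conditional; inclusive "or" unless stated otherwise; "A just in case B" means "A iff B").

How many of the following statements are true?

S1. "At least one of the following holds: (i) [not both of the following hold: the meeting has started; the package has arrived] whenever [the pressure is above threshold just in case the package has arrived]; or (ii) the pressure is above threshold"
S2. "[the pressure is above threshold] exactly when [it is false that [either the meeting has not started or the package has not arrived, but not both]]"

1

Let R = "the pressure is above threshold" (F), Q = "the package has arrived" (F), P = "the meeting has started" (F).

S1: Parsed as ((R ↔ Q) → (P ↑ Q)) ∨ R

R ↔ Q = F ↔ F = T
P ↑ Q = F ↑ F = T
(R ↔ Q) → (P ↑ Q) = T → T = T
((R ↔ Q) → (P ↑ Q)) ∨ R = T ∨ F = T
So S1 is true.

S2: This is R ↔ ¬(¬P ⊕ ¬Q).

¬P = ¬F = T
¬Q = ¬F = T
¬P ⊕ ¬Q = T ⊕ T = F
¬(¬P ⊕ ¬Q) = ¬F = T
R ↔ ¬(¬P ⊕ ¬Q) = F ↔ T = F
Thus S2 is false.

True statements: 1.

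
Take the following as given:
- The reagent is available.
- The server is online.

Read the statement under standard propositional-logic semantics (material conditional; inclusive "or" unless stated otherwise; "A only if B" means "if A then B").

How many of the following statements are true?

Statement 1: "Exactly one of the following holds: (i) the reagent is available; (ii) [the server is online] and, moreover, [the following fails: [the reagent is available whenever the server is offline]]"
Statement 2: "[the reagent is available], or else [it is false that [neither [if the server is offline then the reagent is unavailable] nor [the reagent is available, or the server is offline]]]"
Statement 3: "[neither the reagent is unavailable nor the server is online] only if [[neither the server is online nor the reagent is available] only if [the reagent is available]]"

3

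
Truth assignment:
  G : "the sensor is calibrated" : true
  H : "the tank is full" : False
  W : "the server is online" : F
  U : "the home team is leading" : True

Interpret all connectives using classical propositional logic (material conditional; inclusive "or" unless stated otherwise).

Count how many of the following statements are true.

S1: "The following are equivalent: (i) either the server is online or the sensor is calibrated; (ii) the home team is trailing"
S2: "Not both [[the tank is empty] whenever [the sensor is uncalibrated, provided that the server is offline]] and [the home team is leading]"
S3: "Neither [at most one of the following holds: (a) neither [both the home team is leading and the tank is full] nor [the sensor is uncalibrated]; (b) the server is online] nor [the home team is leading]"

0

S1: In symbols: (W or G) iff not U

W or G = False or True = True
not U = not True = False
(W or G) iff not U = True iff False = False
So S1 is false.

S2: Formalization: ((not W -> not G) -> not H) nand U

not W = not False = True
not G = not True = False
not W -> not G = True -> False = False
not H = not False = True
(not W -> not G) -> not H = False -> True = True
((not W -> not G) -> not H) nand U = True nand True = False
Thus S2 is false.

S3: In symbols: (((U and H) nor not G) nand W) nor U

U and H = True and False = False
not G = not True = False
(U and H) nor not G = False nor False = True
((U and H) nor not G) nand W = True nand False = True
(((U and H) nor not G) nand W) nor U = True nor True = False
So S3 is false.

Count: 0.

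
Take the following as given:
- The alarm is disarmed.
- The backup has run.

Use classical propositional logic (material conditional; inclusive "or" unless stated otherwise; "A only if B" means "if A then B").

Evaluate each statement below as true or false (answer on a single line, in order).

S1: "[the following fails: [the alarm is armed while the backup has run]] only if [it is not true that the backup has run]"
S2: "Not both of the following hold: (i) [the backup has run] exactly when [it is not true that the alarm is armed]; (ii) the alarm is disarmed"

Let P = "the alarm is armed" (False), Q = "the backup has run" (True).

S1: In symbols: not (P and Q) -> not Q

P and Q = False and True = False
not (P and Q) = not False = True
not Q = not True = False
not (P and Q) -> not Q = True -> False = False
Thus S1 is false.

S2: This is (Q iff not P) nand not P.

not P = not False = True
Q iff not P = True iff True = True
not P = not False = True
(Q iff not P) nand not P = True nand True = False
Thus S2 is false.

S1 False, S2 False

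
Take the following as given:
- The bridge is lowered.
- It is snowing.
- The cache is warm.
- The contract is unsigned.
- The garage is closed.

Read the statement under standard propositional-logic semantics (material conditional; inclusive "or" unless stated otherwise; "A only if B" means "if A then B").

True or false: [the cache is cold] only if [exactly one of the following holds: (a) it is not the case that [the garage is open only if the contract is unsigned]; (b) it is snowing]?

Let V = "the cache is warm" (T), Q = "the garage is closed" (T), W = "the contract is signed" (F), P = "it is snowing" (T).
In symbols: ¬V → (¬(¬Q → ¬W) ⊕ P)

¬V = ¬T = F
¬Q = ¬T = F
¬W = ¬F = T
¬Q → ¬W = F → T = T
¬(¬Q → ¬W) = ¬T = F
¬(¬Q → ¬W) ⊕ P = F ⊕ T = T
¬V → (¬(¬Q → ¬W) ⊕ P) = F → T = T

True.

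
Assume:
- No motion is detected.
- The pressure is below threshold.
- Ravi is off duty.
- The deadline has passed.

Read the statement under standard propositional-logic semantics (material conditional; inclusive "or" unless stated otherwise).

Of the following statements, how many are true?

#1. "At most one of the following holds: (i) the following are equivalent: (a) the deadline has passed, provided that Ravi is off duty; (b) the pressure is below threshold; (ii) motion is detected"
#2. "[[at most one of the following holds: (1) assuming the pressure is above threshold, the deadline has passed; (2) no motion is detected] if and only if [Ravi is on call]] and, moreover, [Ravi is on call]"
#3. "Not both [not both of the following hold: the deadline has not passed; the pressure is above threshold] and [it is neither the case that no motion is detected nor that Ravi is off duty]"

2

Let U = "Ravi is on call" (F), K = "the deadline has passed" (T), W = "the pressure is above threshold" (F), Q = "motion is detected" (F).

#1: This is ((~U -> K) <-> ~W) nand Q.

~U = ~F = T
~U -> K = T -> T = T
~W = ~F = T
(~U -> K) <-> ~W = T <-> T = T
((~U -> K) <-> ~W) nand Q = T nand F = T
So #1 is true.

#2: This is (((W -> K) nand ~Q) <-> U) & U.

W -> K = F -> T = T
~Q = ~F = T
(W -> K) nand ~Q = T nand T = F
((W -> K) nand ~Q) <-> U = F <-> F = T
(((W -> K) nand ~Q) <-> U) & U = T & F = F
So #2 is false.

#3: This is (~K nand W) nand (~Q nor ~U).

~K = ~T = F
~K nand W = F nand F = T
~Q = ~F = T
~U = ~F = T
~Q nor ~U = T nor T = F
(~K nand W) nand (~Q nor ~U) = T nand F = T
So #3 is true.

True statements: 2 (#1, #3).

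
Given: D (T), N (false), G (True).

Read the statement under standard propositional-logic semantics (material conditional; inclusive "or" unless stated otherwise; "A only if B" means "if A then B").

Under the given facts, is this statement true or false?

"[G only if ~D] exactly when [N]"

True

This is (G → ¬D) ↔ N.

¬D = ¬T = F
G → ¬D = T → F = F
(G → ¬D) ↔ N = F ↔ F = T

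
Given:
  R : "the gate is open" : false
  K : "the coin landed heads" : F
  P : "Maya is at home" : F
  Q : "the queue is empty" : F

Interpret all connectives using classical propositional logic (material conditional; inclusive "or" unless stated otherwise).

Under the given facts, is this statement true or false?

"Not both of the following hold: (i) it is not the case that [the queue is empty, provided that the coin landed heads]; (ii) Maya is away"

Parsed as not (K -> Q) nand not P

K -> Q = False -> False = True
not (K -> Q) = not True = False
not P = not False = True
not (K -> Q) nand not P = False nand True = True

True.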